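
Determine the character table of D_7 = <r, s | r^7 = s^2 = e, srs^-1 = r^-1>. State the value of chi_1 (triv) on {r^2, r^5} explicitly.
Conjugacy classes: {e} of size 1, {r^1, r^6} of size 2, {r^2, r^5} of size 2, {r^3, r^4} of size 2, {s, sr, ..., sr^6} of size 7.
Character table:
  irrep \ class              {e} (size 1)  {r^1, r^6} (size 2)  {r^2, r^5} (size 2)  {r^3, r^4} (size 2)  {s, sr, ..., sr^6} (size 7)
  chi_1 (triv)               1             1                    1                    1                    1                          
  chi_2 (sign: r->1, s->-1)  1             1                    1                    1                    -1                         
  chi_3 (2d, j=1)            2             2*cos(2*pi/7)        -2*cos(3*pi/7)       -2*cos(pi/7)         0                          
  chi_4 (2d, j=2)            2             -2*cos(3*pi/7)       -2*cos(pi/7)         2*cos(2*pi/7)        0                          
  chi_5 (2d, j=3)            2             -2*cos(pi/7)         2*cos(2*pi/7)        -2*cos(3*pi/7)       0                          

Spot check: chi_1 (triv) on {r^2, r^5} = 1.

Working: D_7 has order 2*7 = 14 with 5 conjugacy classes, hence 5 irreducibles. Sum of squared dims 1 + 1 + 4 + 4 + 4 = 14 = |G|. Linear characters come from the abelianisation; the 2-dimensional irreps have character r^k -> 2*cos(2*pi*j*k/7), reflections -> 0.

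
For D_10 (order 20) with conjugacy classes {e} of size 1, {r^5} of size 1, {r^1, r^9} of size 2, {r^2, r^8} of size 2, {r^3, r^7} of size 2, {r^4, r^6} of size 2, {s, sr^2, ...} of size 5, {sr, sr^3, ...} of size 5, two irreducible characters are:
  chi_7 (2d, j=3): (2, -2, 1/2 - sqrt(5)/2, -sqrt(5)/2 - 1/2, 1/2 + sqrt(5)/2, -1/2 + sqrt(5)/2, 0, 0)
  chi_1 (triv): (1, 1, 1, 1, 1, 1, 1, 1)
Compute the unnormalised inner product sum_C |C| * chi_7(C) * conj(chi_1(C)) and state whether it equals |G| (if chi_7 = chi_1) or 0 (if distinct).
Sum = 0; so <chi_7, chi_1> = 0 (distinct irreducibles are orthogonal).

Argument: Compute term by term over conjugacy classes (|C| * chi_7(C) * conj(chi_1(C))):
  1*(2)*conj(1) + 1*(-2)*conj(1) + 2*(1/2 - sqrt(5)/2)*conj(1) + 2*(-sqrt(5)/2 - 1/2)*conj(1) + 2*(1/2 + sqrt(5)/2)*conj(1) + 2*(-1/2 + sqrt(5)/2)*conj(1) + 5*(0)*conj(1) + 5*(0)*conj(1)
  = (2) + (-2) + (1 - sqrt(5)) + (-sqrt(5) - 1) + (1 + sqrt(5)) + (-1 + sqrt(5)) + (0) + (0)
  = 0.
Dividing by |G| = 20 gives 0/20 = 0, matching the row-orthogonality relation <chi_7, chi_1> = [chi_7 = chi_1].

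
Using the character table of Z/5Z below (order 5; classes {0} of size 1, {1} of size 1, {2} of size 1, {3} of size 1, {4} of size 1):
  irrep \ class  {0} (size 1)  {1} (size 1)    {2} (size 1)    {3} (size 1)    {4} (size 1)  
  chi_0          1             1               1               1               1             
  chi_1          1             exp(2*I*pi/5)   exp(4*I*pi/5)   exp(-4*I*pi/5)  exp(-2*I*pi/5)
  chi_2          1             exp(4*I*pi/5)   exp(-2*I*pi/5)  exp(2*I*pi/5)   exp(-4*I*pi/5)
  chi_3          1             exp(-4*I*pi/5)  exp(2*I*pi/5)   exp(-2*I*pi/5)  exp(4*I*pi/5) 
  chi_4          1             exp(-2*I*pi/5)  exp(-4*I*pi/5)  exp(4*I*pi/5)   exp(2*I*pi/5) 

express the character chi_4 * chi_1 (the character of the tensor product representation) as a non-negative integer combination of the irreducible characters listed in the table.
chi_4 tensor chi_1 = chi_0 (all other irreducibles have multiplicity 0).

The character of a tensor product is the pointwise product (chi_4 * chi_1)(C) = chi_4(C) * chi_1(C):
  {0}: (1)*(1), {1}: (exp(-2*I*pi/5))*(exp(2*I*pi/5)), {2}: (exp(-4*I*pi/5))*(exp(4*I*pi/5)), {3}: (exp(4*I*pi/5))*(exp(-4*I*pi/5)), {4}: (exp(2*I*pi/5))*(exp(-2*I*pi/5))
so (chi_4 * chi_1) takes values
  {0} -> 1, {1} -> 1, {2} -> 1, {3} -> 1, {4} -> 1.
Now take the inner product of this character with each irreducible chi from the table, <chi_4*chi_1, chi> = (1/5) sum_C |C| (chi_4*chi_1)(C) conj(chi(C)):
  <chi_4*chi_1, chi_0> = (1/5)[1*(1)*conj(1) + 1*(1)*conj(1) + 1*(1)*conj(1) + 1*(1)*conj(1) + 1*(1)*conj(1)]
      = (1/5)[(1) + (1) + (1) + (1) + (1)] = 5/5 = 1
  <chi_4*chi_1, chi_1> = (1/5)[1*(1)*conj(1) + 1*(1)*conj(exp(2*I*pi/5)) + 1*(1)*conj(exp(4*I*pi/5)) + 1*(1)*conj(exp(-4*I*pi/5)) + 1*(1)*conj(exp(-2*I*pi/5))]
      = (1/5)[(1) + (exp(-2*I*pi/5)) + (exp(-4*I*pi/5)) + (exp(4*I*pi/5)) + (exp(2*I*pi/5))] = 0/5 = 0
  <chi_4*chi_1, chi_2> = (1/5)[1*(1)*conj(1) + 1*(1)*conj(exp(4*I*pi/5)) + 1*(1)*conj(exp(-2*I*pi/5)) + 1*(1)*conj(exp(2*I*pi/5)) + 1*(1)*conj(exp(-4*I*pi/5))]
      = (1/5)[(1) + (exp(-4*I*pi/5)) + (exp(2*I*pi/5)) + (exp(-2*I*pi/5)) + (exp(4*I*pi/5))] = 0/5 = 0
  <chi_4*chi_1, chi_3> = (1/5)[1*(1)*conj(1) + 1*(1)*conj(exp(-4*I*pi/5)) + 1*(1)*conj(exp(2*I*pi/5)) + 1*(1)*conj(exp(-2*I*pi/5)) + 1*(1)*conj(exp(4*I*pi/5))]
      = (1/5)[(1) + (exp(4*I*pi/5)) + (exp(-2*I*pi/5)) + (exp(2*I*pi/5)) + (exp(-4*I*pi/5))] = 0/5 = 0
  <chi_4*chi_1, chi_4> = (1/5)[1*(1)*conj(1) + 1*(1)*conj(exp(-2*I*pi/5)) + 1*(1)*conj(exp(-4*I*pi/5)) + 1*(1)*conj(exp(4*I*pi/5)) + 1*(1)*conj(exp(2*I*pi/5))]
      = (1/5)[(1) + (exp(2*I*pi/5)) + (exp(4*I*pi/5)) + (exp(-4*I*pi/5)) + (exp(-2*I*pi/5))] = 0/5 = 0
(Exp terms are combined using exp(i*s)*conj(exp(i*t)) = exp(i*(s-t)), and sums of them are collapsed using the identity that for every m > 1 the m distinct m-th roots of unity sum to 0, e.g. 1 + exp(2*I*pi/3) + exp(-2*I*pi/3) = 0.)
Hence the multiplicities are chi_0: 1. Dimension check: dim(chi_4)*dim(chi_1) = 1*1 = 1 and sum (mult * dim) = 1*1 = 1.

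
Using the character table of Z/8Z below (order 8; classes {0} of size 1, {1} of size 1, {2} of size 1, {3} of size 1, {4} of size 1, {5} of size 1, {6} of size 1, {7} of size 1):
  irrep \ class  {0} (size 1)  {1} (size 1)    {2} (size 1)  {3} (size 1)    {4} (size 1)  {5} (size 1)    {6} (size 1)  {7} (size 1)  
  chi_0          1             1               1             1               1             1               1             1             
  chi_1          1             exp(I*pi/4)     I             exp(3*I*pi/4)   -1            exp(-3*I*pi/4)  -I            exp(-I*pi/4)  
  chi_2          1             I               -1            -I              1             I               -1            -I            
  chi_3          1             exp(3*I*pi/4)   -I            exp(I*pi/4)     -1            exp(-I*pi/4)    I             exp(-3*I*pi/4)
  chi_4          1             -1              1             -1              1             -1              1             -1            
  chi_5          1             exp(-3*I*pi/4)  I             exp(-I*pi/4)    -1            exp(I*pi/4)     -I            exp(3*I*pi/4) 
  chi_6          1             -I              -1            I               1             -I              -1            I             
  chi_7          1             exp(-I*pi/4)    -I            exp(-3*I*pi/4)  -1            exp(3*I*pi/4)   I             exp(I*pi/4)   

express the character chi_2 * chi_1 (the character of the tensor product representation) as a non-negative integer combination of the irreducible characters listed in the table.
chi_2 tensor chi_1 = chi_3 (all other irreducibles have multiplicity 0).

Details: The character of a tensor product is the pointwise product (chi_2 * chi_1)(C) = chi_2(C) * chi_1(C):
  {0}: (1)*(1), {1}: (I)*(exp(I*pi/4)), {2}: (-1)*(I), {3}: (-I)*(exp(3*I*pi/4)), {4}: (1)*(-1), {5}: (I)*(exp(-3*I*pi/4)), {6}: (-1)*(-I), {7}: (-I)*(exp(-I*pi/4))
so (chi_2 * chi_1) takes values
  {0} -> 1, {1} -> exp(3*I*pi/4), {2} -> -I, {3} -> -exp(-3*I*pi/4), {4} -> -1, {5} -> exp(-I*pi/4), {6} -> I, {7} -> -exp(I*pi/4).
Now take the inner product of this character with each irreducible chi from the table, <chi_2*chi_1, chi> = (1/8) sum_C |C| (chi_2*chi_1)(C) conj(chi(C)):
  <chi_2*chi_1, chi_0> = (1/8)[1*(1)*conj(1) + 1*(exp(3*I*pi/4))*conj(1) + 1*(-I)*conj(1) + 1*(-exp(-3*I*pi/4))*conj(1) + 1*(-1)*conj(1) + 1*(exp(-I*pi/4))*conj(1) + 1*(I)*conj(1) + 1*(-exp(I*pi/4))*conj(1)]
      = (1/8)[(1) + (exp(3*I*pi/4)) + (-I) + (-exp(-3*I*pi/4)) + (-1) + (exp(-I*pi/4)) + (I) + (-exp(I*pi/4))] = 0/8 = 0
  <chi_2*chi_1, chi_1> = (1/8)[1*(1)*conj(1) + 1*(exp(3*I*pi/4))*conj(exp(I*pi/4)) + 1*(-I)*conj(I) + 1*(-exp(-3*I*pi/4))*conj(exp(3*I*pi/4)) + 1*(-1)*conj(-1) + 1*(exp(-I*pi/4))*conj(exp(-3*I*pi/4)) + 1*(I)*conj(-I) + 1*(-exp(I*pi/4))*conj(exp(-I*pi/4))]
      = (1/8)[(1) + (I) + (-1) + (-I) + (1) + (I) + (-1) + (-I)] = 0/8 = 0
  <chi_2*chi_1, chi_2> = (1/8)[1*(1)*conj(1) + 1*(exp(3*I*pi/4))*conj(I) + 1*(-I)*conj(-1) + 1*(-exp(-3*I*pi/4))*conj(-I) + 1*(-1)*conj(1) + 1*(exp(-I*pi/4))*conj(I) + 1*(I)*conj(-1) + 1*(-exp(I*pi/4))*conj(-I)]
      = (1/8)[(1) + (-exp(-3*I*pi/4)) + (I) + (-exp(-I*pi/4)) + (-1) + (-exp(I*pi/4)) + (-I) + (-exp(3*I*pi/4))] = 0/8 = 0
  <chi_2*chi_1, chi_3> = (1/8)[1*(1)*conj(1) + 1*(exp(3*I*pi/4))*conj(exp(3*I*pi/4)) + 1*(-I)*conj(-I) + 1*(-exp(-3*I*pi/4))*conj(exp(I*pi/4)) + 1*(-1)*conj(-1) + 1*(exp(-I*pi/4))*conj(exp(-I*pi/4)) + 1*(I)*conj(I) + 1*(-exp(I*pi/4))*conj(exp(-3*I*pi/4))]
      = (1/8)[(1) + (1) + (1) + (1) + (1) + (1) + (1) + (1)] = 8/8 = 1
  <chi_2*chi_1, chi_4> = (1/8)[1*(1)*conj(1) + 1*(exp(3*I*pi/4))*conj(-1) + 1*(-I)*conj(1) + 1*(-exp(-3*I*pi/4))*conj(-1) + 1*(-1)*conj(1) + 1*(exp(-I*pi/4))*conj(-1) + 1*(I)*conj(1) + 1*(-exp(I*pi/4))*conj(-1)]
      = (1/8)[(1) + (-exp(3*I*pi/4)) + (-I) + (exp(-3*I*pi/4)) + (-1) + (-exp(-I*pi/4)) + (I) + (exp(I*pi/4))] = 0/8 = 0
  <chi_2*chi_1, chi_5> = (1/8)[1*(1)*conj(1) + 1*(exp(3*I*pi/4))*conj(exp(-3*I*pi/4)) + 1*(-I)*conj(I) + 1*(-exp(-3*I*pi/4))*conj(exp(-I*pi/4)) + 1*(-1)*conj(-1) + 1*(exp(-I*pi/4))*conj(exp(I*pi/4)) + 1*(I)*conj(-I) + 1*(-exp(I*pi/4))*conj(exp(3*I*pi/4))]
      = (1/8)[(1) + (-I) + (-1) + (I) + (1) + (-I) + (-1) + (I)] = 0/8 = 0
  <chi_2*chi_1, chi_6> = (1/8)[1*(1)*conj(1) + 1*(exp(3*I*pi/4))*conj(-I) + 1*(-I)*conj(-1) + 1*(-exp(-3*I*pi/4))*conj(I) + 1*(-1)*conj(1) + 1*(exp(-I*pi/4))*conj(-I) + 1*(I)*conj(-1) + 1*(-exp(I*pi/4))*conj(I)]
      = (1/8)[(1) + (exp(-3*I*pi/4)) + (I) + (exp(-I*pi/4)) + (-1) + (exp(I*pi/4)) + (-I) + (exp(3*I*pi/4))] = 0/8 = 0
  <chi_2*chi_1, chi_7> = (1/8)[1*(1)*conj(1) + 1*(exp(3*I*pi/4))*conj(exp(-I*pi/4)) + 1*(-I)*conj(-I) + 1*(-exp(-3*I*pi/4))*conj(exp(-3*I*pi/4)) + 1*(-1)*conj(-1) + 1*(exp(-I*pi/4))*conj(exp(3*I*pi/4)) + 1*(I)*conj(I) + 1*(-exp(I*pi/4))*conj(exp(I*pi/4))]
      = (1/8)[(1) + (-1) + (1) + (-1) + (1) + (-1) + (1) + (-1)] = 0/8 = 0
(Exp terms are combined using exp(i*s)*conj(exp(i*t)) = exp(i*(s-t)), and sums of them are collapsed using the identity that for every m > 1 the m distinct m-th roots of unity sum to 0, e.g. 1 + exp(2*I*pi/3) + exp(-2*I*pi/3) = 0.)
Hence the multiplicities are chi_3: 1. Dimension check: dim(chi_2)*dim(chi_1) = 1*1 = 1 and sum (mult * dim) = 1*1 = 1.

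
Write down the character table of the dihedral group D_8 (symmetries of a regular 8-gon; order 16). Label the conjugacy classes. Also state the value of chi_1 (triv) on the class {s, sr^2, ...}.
Conjugacy classes: {e} of size 1, {r^4} of size 1, {r^1, r^7} of size 2, {r^2, r^6} of size 2, {r^3, r^5} of size 2, {s, sr^2, ...} of size 4, {sr, sr^3, ...} of size 4.
Character table:
  irrep \ class              {e} (size 1)  {r^4} (size 1)  {r^1, r^7} (size 2)  {r^2, r^6} (size 2)  {r^3, r^5} (size 2)  {s, sr^2, ...} (size 4)  {sr, sr^3, ...} (size 4)
  chi_1 (triv)               1             1               1                    1                    1                    1                        1                       
  chi_2 (sign: r->1, s->-1)  1             1               1                    1                    1                    -1                       -1                      
  chi_3 (r->-1, s->1)        1             1               -1                   1                    -1                   1                        -1                      
  chi_4 (r->-1, s->-1)       1             1               -1                   1                    -1                   -1                       1                       
  chi_5 (2d, j=1)            2             -2              sqrt(2)              0                    -sqrt(2)             0                        0                       
  chi_6 (2d, j=2)            2             2               0                    -2                   0                    0                        0                       
  chi_7 (2d, j=3)            2             -2              -sqrt(2)             0                    sqrt(2)              0                        0                       

Spot check: chi_1 (triv) on {s, sr^2, ...} = 1.

Argument: D_8 has order 2*8 = 16 with 7 conjugacy classes, hence 7 irreducibles. Sum of squared dims 1 + 1 + 1 + 1 + 4 + 4 + 4 = 16 = |G|. Linear characters come from the abelianisation; the 2-dimensional irreps have character r^k -> 2*cos(2*pi*j*k/8), reflections -> 0.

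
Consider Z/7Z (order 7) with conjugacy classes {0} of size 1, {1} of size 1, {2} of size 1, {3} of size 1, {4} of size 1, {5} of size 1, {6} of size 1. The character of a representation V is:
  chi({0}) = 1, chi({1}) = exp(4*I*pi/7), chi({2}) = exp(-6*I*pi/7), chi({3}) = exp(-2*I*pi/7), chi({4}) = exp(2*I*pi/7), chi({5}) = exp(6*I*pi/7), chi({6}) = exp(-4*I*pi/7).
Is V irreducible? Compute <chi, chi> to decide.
Irreducible: <chi, chi> = 1.

Derivation: <chi, chi> = (1/|G|) sum_C |C| * |chi(C)|^2 = (1/7)[1*|1|^2 + 1*|exp(4*I*pi/7)|^2 + 1*|exp(-6*I*pi/7)|^2 + 1*|exp(-2*I*pi/7)|^2 + 1*|exp(2*I*pi/7)|^2 + 1*|exp(6*I*pi/7)|^2 + 1*|exp(-4*I*pi/7)|^2]
  = (1/7)[(1) + (1) + (1) + (1) + (1) + (1) + (1)] = 7/7 = 1.
(Exp terms are combined using exp(i*s)*conj(exp(i*t)) = exp(i*(s-t)), and sums of them are collapsed using the identity that for every m > 1 the m distinct m-th roots of unity sum to 0, e.g. 1 + exp(2*I*pi/3) + exp(-2*I*pi/3) = 0.)
A character is irreducible iff <chi, chi> = 1, so this representation is irreducible.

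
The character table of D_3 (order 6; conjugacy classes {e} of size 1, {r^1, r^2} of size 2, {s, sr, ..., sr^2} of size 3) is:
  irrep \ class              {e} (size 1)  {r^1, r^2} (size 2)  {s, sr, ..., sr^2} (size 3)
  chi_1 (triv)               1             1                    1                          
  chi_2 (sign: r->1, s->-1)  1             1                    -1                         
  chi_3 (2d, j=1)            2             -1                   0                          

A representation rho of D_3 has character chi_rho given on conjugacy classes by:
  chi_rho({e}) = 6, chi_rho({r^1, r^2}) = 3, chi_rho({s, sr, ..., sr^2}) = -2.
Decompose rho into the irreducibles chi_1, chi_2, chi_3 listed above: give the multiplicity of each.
Multiplicities: chi_1: 1, chi_2: 3, chi_3: 1.

Working: Use <chi_rho, chi> = (1/|G|) sum_C |C| * chi_rho(C) * conj(chi(C)) with |G| = 6 for each irreducible chi in the table:
  <chi_rho, chi_1> = (1/6)[1*(6)*conj(1) + 2*(3)*conj(1) + 3*(-2)*conj(1)]
      = (1/6)[(6) + (6) + (-6)] = 6/6 = 1
  <chi_rho, chi_2> = (1/6)[1*(6)*conj(1) + 2*(3)*conj(1) + 3*(-2)*conj(-1)]
      = (1/6)[(6) + (6) + (6)] = 18/6 = 3
  <chi_rho, chi_3> = (1/6)[1*(6)*conj(2) + 2*(3)*conj(-1) + 3*(-2)*conj(0)]
      = (1/6)[(12) + (-6) + (0)] = 6/6 = 1
Dimension check: dim(rho) = sum (mult * dim) = 1*1 + 3*1 + 1*2 = 6 = chi_rho(e) = 6.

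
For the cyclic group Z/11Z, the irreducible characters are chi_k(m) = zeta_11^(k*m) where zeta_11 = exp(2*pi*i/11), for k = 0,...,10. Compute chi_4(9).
chi_4(9) = zeta_11^36 = exp(6*I*pi/11)

Explanation: chi_4(9) = zeta_11^(4*9) = zeta_11^36. Since zeta_11^11 = 1, this equals zeta_11^3 = exp(2*pi*i*3/11) = exp(6*I*pi/11).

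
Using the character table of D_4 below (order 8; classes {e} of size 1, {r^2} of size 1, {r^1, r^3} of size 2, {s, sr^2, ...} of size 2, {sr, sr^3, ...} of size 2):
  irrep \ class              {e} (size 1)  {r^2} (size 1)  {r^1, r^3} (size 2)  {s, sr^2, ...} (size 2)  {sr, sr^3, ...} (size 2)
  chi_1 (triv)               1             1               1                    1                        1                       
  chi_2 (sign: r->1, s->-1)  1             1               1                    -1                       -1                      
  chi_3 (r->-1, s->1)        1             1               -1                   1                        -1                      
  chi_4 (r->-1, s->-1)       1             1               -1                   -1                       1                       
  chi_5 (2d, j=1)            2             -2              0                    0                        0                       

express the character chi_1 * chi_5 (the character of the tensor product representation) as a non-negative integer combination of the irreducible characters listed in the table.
chi_1 tensor chi_5 = chi_5 (all other irreducibles have multiplicity 0).

Details: The character of a tensor product is the pointwise product (chi_1 * chi_5)(C) = chi_1(C) * chi_5(C):
  {e}: (1)*(2), {r^2}: (1)*(-2), {r^1, r^3}: (1)*(0), {s, sr^2, ...}: (1)*(0), {sr, sr^3, ...}: (1)*(0)
so (chi_1 * chi_5) takes values
  {e} -> 2, {r^2} -> -2, {r^1, r^3} -> 0, {s, sr^2, ...} -> 0, {sr, sr^3, ...} -> 0.
Now take the inner product of this character with each irreducible chi from the table, <chi_1*chi_5, chi> = (1/8) sum_C |C| (chi_1*chi_5)(C) conj(chi(C)):
  <chi_1*chi_5, chi_1> = (1/8)[1*(2)*conj(1) + 1*(-2)*conj(1) + 2*(0)*conj(1) + 2*(0)*conj(1) + 2*(0)*conj(1)]
      = (1/8)[(2) + (-2) + (0) + (0) + (0)] = 0/8 = 0
  <chi_1*chi_5, chi_2> = (1/8)[1*(2)*conj(1) + 1*(-2)*conj(1) + 2*(0)*conj(1) + 2*(0)*conj(-1) + 2*(0)*conj(-1)]
      = (1/8)[(2) + (-2) + (0) + (0) + (0)] = 0/8 = 0
  <chi_1*chi_5, chi_3> = (1/8)[1*(2)*conj(1) + 1*(-2)*conj(1) + 2*(0)*conj(-1) + 2*(0)*conj(1) + 2*(0)*conj(-1)]
      = (1/8)[(2) + (-2) + (0) + (0) + (0)] = 0/8 = 0
  <chi_1*chi_5, chi_4> = (1/8)[1*(2)*conj(1) + 1*(-2)*conj(1) + 2*(0)*conj(-1) + 2*(0)*conj(-1) + 2*(0)*conj(1)]
      = (1/8)[(2) + (-2) + (0) + (0) + (0)] = 0/8 = 0
  <chi_1*chi_5, chi_5> = (1/8)[1*(2)*conj(2) + 1*(-2)*conj(-2) + 2*(0)*conj(0) + 2*(0)*conj(0) + 2*(0)*conj(0)]
      = (1/8)[(4) + (4) + (0) + (0) + (0)] = 8/8 = 1
Hence the multiplicities are chi_5: 1. Dimension check: dim(chi_1)*dim(chi_5) = 1*2 = 2 and sum (mult * dim) = 1*2 = 2.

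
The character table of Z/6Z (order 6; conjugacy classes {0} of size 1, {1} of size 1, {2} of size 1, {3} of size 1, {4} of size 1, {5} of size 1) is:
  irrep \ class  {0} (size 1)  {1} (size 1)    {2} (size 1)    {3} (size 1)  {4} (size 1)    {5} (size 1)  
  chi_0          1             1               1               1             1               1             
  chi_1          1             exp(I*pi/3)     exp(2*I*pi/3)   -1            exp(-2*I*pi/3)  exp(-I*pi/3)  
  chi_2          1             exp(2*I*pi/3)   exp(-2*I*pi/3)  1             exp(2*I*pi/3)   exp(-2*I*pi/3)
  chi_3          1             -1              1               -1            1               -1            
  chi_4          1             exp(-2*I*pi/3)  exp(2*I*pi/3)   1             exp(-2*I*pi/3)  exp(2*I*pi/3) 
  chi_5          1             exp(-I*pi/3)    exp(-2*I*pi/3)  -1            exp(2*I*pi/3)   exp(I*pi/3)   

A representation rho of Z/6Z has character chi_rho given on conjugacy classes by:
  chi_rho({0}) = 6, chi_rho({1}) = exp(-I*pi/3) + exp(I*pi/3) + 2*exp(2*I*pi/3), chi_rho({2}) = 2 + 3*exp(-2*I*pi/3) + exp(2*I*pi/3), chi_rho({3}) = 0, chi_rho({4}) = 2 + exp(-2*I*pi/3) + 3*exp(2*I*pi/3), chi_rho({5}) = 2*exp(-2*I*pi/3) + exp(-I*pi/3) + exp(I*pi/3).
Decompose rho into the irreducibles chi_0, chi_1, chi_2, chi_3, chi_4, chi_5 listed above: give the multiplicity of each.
Multiplicities: chi_0: 1, chi_1: 1, chi_2: 2, chi_3: 1, chi_4: 0, chi_5: 1.

Reasoning: Use <chi_rho, chi> = (1/|G|) sum_C |C| * chi_rho(C) * conj(chi(C)) with |G| = 6 for each irreducible chi in the table:
  <chi_rho, chi_0> = (1/6)[1*(6)*conj(1) + 1*(exp(-I*pi/3) + exp(I*pi/3) + 2*exp(2*I*pi/3))*conj(1) + 1*(2 + 3*exp(-2*I*pi/3) + exp(2*I*pi/3))*conj(1) + 1*(0)*conj(1) + 1*(2 + exp(-2*I*pi/3) + 3*exp(2*I*pi/3))*conj(1) + 1*(2*exp(-2*I*pi/3) + exp(-I*pi/3) + exp(I*pi/3))*conj(1)]
      = (1/6)[(6) + (exp(-I*pi/3) + exp(I*pi/3) + 2*exp(2*I*pi/3)) + (2 + 3*exp(-2*I*pi/3) + exp(2*I*pi/3)) + (0) + (2 + exp(-2*I*pi/3) + 3*exp(2*I*pi/3)) + (2*exp(-2*I*pi/3) + exp(-I*pi/3) + exp(I*pi/3))] = 6/6 = 1
  <chi_rho, chi_1> = (1/6)[1*(6)*conj(1) + 1*(exp(-I*pi/3) + exp(I*pi/3) + 2*exp(2*I*pi/3))*conj(exp(I*pi/3)) + 1*(2 + 3*exp(-2*I*pi/3) + exp(2*I*pi/3))*conj(exp(2*I*pi/3)) + 1*(0)*conj(-1) + 1*(2 + exp(-2*I*pi/3) + 3*exp(2*I*pi/3))*conj(exp(-2*I*pi/3)) + 1*(2*exp(-2*I*pi/3) + exp(-I*pi/3) + exp(I*pi/3))*conj(exp(-I*pi/3))]
      = (1/6)[(6) + (1 + exp(-2*I*pi/3) + 2*exp(I*pi/3)) + (1 + 2*exp(-2*I*pi/3) + 3*exp(2*I*pi/3)) + (0) + (1 + 3*exp(-2*I*pi/3) + 2*exp(2*I*pi/3)) + (1 + 2*exp(-I*pi/3) + exp(2*I*pi/3))] = 6/6 = 1
  <chi_rho, chi_2> = (1/6)[1*(6)*conj(1) + 1*(exp(-I*pi/3) + exp(I*pi/3) + 2*exp(2*I*pi/3))*conj(exp(2*I*pi/3)) + 1*(2 + 3*exp(-2*I*pi/3) + exp(2*I*pi/3))*conj(exp(-2*I*pi/3)) + 1*(0)*conj(1) + 1*(2 + exp(-2*I*pi/3) + 3*exp(2*I*pi/3))*conj(exp(2*I*pi/3)) + 1*(2*exp(-2*I*pi/3) + exp(-I*pi/3) + exp(I*pi/3))*conj(exp(-2*I*pi/3))]
      = (1/6)[(6) + (1 + exp(-I*pi/3)) + (3 + exp(-2*I*pi/3) + 2*exp(2*I*pi/3)) + (0) + (3 + 2*exp(-2*I*pi/3) + exp(2*I*pi/3)) + (1 + exp(I*pi/3))] = 12/6 = 2
  <chi_rho, chi_3> = (1/6)[1*(6)*conj(1) + 1*(exp(-I*pi/3) + exp(I*pi/3) + 2*exp(2*I*pi/3))*conj(-1) + 1*(2 + 3*exp(-2*I*pi/3) + exp(2*I*pi/3))*conj(1) + 1*(0)*conj(-1) + 1*(2 + exp(-2*I*pi/3) + 3*exp(2*I*pi/3))*conj(1) + 1*(2*exp(-2*I*pi/3) + exp(-I*pi/3) + exp(I*pi/3))*conj(-1)]
      = (1/6)[(6) + (-2*exp(2*I*pi/3) - exp(I*pi/3) - exp(-I*pi/3)) + (2 + 3*exp(-2*I*pi/3) + exp(2*I*pi/3)) + (0) + (2 + exp(-2*I*pi/3) + 3*exp(2*I*pi/3)) + (-exp(I*pi/3) - exp(-I*pi/3) - 2*exp(-2*I*pi/3))] = 6/6 = 1
  <chi_rho, chi_4> = (1/6)[1*(6)*conj(1) + 1*(exp(-I*pi/3) + exp(I*pi/3) + 2*exp(2*I*pi/3))*conj(exp(-2*I*pi/3)) + 1*(2 + 3*exp(-2*I*pi/3) + exp(2*I*pi/3))*conj(exp(2*I*pi/3)) + 1*(0)*conj(1) + 1*(2 + exp(-2*I*pi/3) + 3*exp(2*I*pi/3))*conj(exp(-2*I*pi/3)) + 1*(2*exp(-2*I*pi/3) + exp(-I*pi/3) + exp(I*pi/3))*conj(exp(2*I*pi/3))]
      = (1/6)[(6) + (-1 + 2*exp(-2*I*pi/3) + exp(I*pi/3)) + (1 + 2*exp(-2*I*pi/3) + 3*exp(2*I*pi/3)) + (0) + (1 + 3*exp(-2*I*pi/3) + 2*exp(2*I*pi/3)) + (-1 + exp(-I*pi/3) + 2*exp(2*I*pi/3))] = 0/6 = 0
  <chi_rho, chi_5> = (1/6)[1*(6)*conj(1) + 1*(exp(-I*pi/3) + exp(I*pi/3) + 2*exp(2*I*pi/3))*conj(exp(-I*pi/3)) + 1*(2 + 3*exp(-2*I*pi/3) + exp(2*I*pi/3))*conj(exp(-2*I*pi/3)) + 1*(0)*conj(-1) + 1*(2 + exp(-2*I*pi/3) + 3*exp(2*I*pi/3))*conj(exp(2*I*pi/3)) + 1*(2*exp(-2*I*pi/3) + exp(-I*pi/3) + exp(I*pi/3))*conj(exp(I*pi/3))]
      = (1/6)[(6) + (-1 + exp(2*I*pi/3)) + (3 + exp(-2*I*pi/3) + 2*exp(2*I*pi/3)) + (0) + (3 + 2*exp(-2*I*pi/3) + exp(2*I*pi/3)) + (-1 + exp(-2*I*pi/3))] = 6/6 = 1
(Exp terms are combined using exp(i*s)*conj(exp(i*t)) = exp(i*(s-t)), and sums of them are collapsed using the identity that for every m > 1 the m distinct m-th roots of unity sum to 0, e.g. 1 + exp(2*I*pi/3) + exp(-2*I*pi/3) = 0.)
Dimension check: dim(rho) = sum (mult * dim) = 1*1 + 1*1 + 2*1 + 1*1 + 0*1 + 1*1 = 6 = chi_rho(e) = 6.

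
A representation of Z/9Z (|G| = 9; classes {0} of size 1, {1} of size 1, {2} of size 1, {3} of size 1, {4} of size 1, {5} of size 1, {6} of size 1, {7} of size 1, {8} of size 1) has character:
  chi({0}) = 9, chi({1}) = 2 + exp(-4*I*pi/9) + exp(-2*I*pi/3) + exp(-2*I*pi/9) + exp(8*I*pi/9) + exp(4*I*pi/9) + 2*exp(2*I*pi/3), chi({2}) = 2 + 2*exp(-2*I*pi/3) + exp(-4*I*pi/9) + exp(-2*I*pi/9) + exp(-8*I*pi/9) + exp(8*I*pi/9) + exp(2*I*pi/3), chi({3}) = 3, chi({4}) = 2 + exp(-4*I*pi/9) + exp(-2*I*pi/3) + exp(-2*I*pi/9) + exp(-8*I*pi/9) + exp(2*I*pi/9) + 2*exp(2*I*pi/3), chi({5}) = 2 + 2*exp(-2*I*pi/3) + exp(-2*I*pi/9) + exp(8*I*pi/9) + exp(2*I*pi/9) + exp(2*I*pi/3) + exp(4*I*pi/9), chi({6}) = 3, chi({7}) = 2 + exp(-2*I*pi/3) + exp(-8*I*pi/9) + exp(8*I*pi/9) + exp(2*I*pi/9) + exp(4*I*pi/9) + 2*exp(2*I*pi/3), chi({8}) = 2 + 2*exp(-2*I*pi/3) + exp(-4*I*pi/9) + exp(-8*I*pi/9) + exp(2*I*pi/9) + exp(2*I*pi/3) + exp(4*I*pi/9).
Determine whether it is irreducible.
Not irreducible (reducible): <chi, chi> = 13 > 1.

Explanation: <chi, chi> = (1/|G|) sum_C |C| * |chi(C)|^2 = (1/9)[1*|9|^2 + 1*|2 + exp(-4*I*pi/9) + exp(-2*I*pi/3) + exp(-2*I*pi/9) + exp(8*I*pi/9) + exp(4*I*pi/9) + 2*exp(2*I*pi/3)|^2 + 1*|2 + 2*exp(-2*I*pi/3) + exp(-4*I*pi/9) + exp(-2*I*pi/9) + exp(-8*I*pi/9) + exp(8*I*pi/9) + exp(2*I*pi/3)|^2 + 1*|3|^2 + 1*|2 + exp(-4*I*pi/9) + exp(-2*I*pi/3) + exp(-2*I*pi/9) + exp(-8*I*pi/9) + exp(2*I*pi/9) + 2*exp(2*I*pi/3)|^2 + 1*|2 + 2*exp(-2*I*pi/3) + exp(-2*I*pi/9) + exp(8*I*pi/9) + exp(2*I*pi/9) + exp(2*I*pi/3) + exp(4*I*pi/9)|^2 + 1*|3|^2 + 1*|2 + exp(-2*I*pi/3) + exp(-8*I*pi/9) + exp(8*I*pi/9) + exp(2*I*pi/9) + exp(4*I*pi/9) + 2*exp(2*I*pi/3)|^2 + 1*|2 + 2*exp(-2*I*pi/3) + exp(-4*I*pi/9) + exp(-8*I*pi/9) + exp(2*I*pi/9) + exp(2*I*pi/3) + exp(4*I*pi/9)|^2]
  = (1/9)[(81) + (13 + 10*exp(-2*I*pi/3) + 7*exp(-4*I*pi/9) + 8*exp(-2*I*pi/9) + 9*exp(-8*I*pi/9) + 9*exp(8*I*pi/9) + 8*exp(2*I*pi/9) + 7*exp(4*I*pi/9) + 10*exp(2*I*pi/3)) + (13 + 10*exp(-2*I*pi/3) + 8*exp(-4*I*pi/9) + 9*exp(-2*I*pi/9) + 7*exp(-8*I*pi/9) + 7*exp(8*I*pi/9) + 9*exp(2*I*pi/9) + 8*exp(4*I*pi/9) + 10*exp(2*I*pi/3)) + (9) + (13 + 9*exp(-4*I*pi/9) + 10*exp(-2*I*pi/3) + 7*exp(-2*I*pi/9) + 8*exp(-8*I*pi/9) + 8*exp(8*I*pi/9) + 7*exp(2*I*pi/9) + 10*exp(2*I*pi/3) + 9*exp(4*I*pi/9)) + (13 + 9*exp(-4*I*pi/9) + 10*exp(-2*I*pi/3) + 7*exp(-2*I*pi/9) + 8*exp(-8*I*pi/9) + 8*exp(8*I*pi/9) + 7*exp(2*I*pi/9) + 10*exp(2*I*pi/3) + 9*exp(4*I*pi/9)) + (9) + (13 + 10*exp(-2*I*pi/3) + 8*exp(-4*I*pi/9) + 9*exp(-2*I*pi/9) + 7*exp(-8*I*pi/9) + 7*exp(8*I*pi/9) + 9*exp(2*I*pi/9) + 8*exp(4*I*pi/9) + 10*exp(2*I*pi/3)) + (13 + 10*exp(-2*I*pi/3) + 7*exp(-4*I*pi/9) + 8*exp(-2*I*pi/9) + 9*exp(-8*I*pi/9) + 9*exp(8*I*pi/9) + 8*exp(2*I*pi/9) + 7*exp(4*I*pi/9) + 10*exp(2*I*pi/3))] = 117/9 = 13.
(Exp terms are combined using exp(i*s)*conj(exp(i*t)) = exp(i*(s-t)), and sums of them are collapsed using the identity that for every m > 1 the m distinct m-th roots of unity sum to 0, e.g. 1 + exp(2*I*pi/3) + exp(-2*I*pi/3) = 0.)
A character is irreducible iff <chi, chi> = 1, so this representation is reducible.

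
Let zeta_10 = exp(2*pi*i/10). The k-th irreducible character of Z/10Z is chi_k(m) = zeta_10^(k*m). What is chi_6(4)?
chi_6(4) = zeta_10^24 = exp(4*I*pi/5)

Justification: chi_6(4) = zeta_10^(6*4) = zeta_10^24. Since zeta_10^10 = 1, this equals zeta_10^4 = exp(2*pi*i*4/10) = exp(4*I*pi/5).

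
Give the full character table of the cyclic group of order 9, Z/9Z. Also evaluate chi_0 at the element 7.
Character table of Z/9Z (irreps indexed chi_0,...,chi_8 with chi_k(m) = zeta_9^(k*m), zeta_9 = exp(2*pi*i/9)):
  irrep \ class  {0} (size 1)  {1} (size 1)    {2} (size 1)    {3} (size 1)    {4} (size 1)    {5} (size 1)    {6} (size 1)    {7} (size 1)    {8} (size 1)  
  chi_0          1             1               1               1               1               1               1               1               1             
  chi_1          1             exp(2*I*pi/9)   exp(4*I*pi/9)   exp(2*I*pi/3)   exp(8*I*pi/9)   exp(-8*I*pi/9)  exp(-2*I*pi/3)  exp(-4*I*pi/9)  exp(-2*I*pi/9)
  chi_2          1             exp(4*I*pi/9)   exp(8*I*pi/9)   exp(-2*I*pi/3)  exp(-2*I*pi/9)  exp(2*I*pi/9)   exp(2*I*pi/3)   exp(-8*I*pi/9)  exp(-4*I*pi/9)
  chi_3          1             exp(2*I*pi/3)   exp(-2*I*pi/3)  1               exp(2*I*pi/3)   exp(-2*I*pi/3)  1               exp(2*I*pi/3)   exp(-2*I*pi/3)
  chi_4          1             exp(8*I*pi/9)   exp(-2*I*pi/9)  exp(2*I*pi/3)   exp(-4*I*pi/9)  exp(4*I*pi/9)   exp(-2*I*pi/3)  exp(2*I*pi/9)   exp(-8*I*pi/9)
  chi_5          1             exp(-8*I*pi/9)  exp(2*I*pi/9)   exp(-2*I*pi/3)  exp(4*I*pi/9)   exp(-4*I*pi/9)  exp(2*I*pi/3)   exp(-2*I*pi/9)  exp(8*I*pi/9) 
  chi_6          1             exp(-2*I*pi/3)  exp(2*I*pi/3)   1               exp(-2*I*pi/3)  exp(2*I*pi/3)   1               exp(-2*I*pi/3)  exp(2*I*pi/3) 
  chi_7          1             exp(-4*I*pi/9)  exp(-8*I*pi/9)  exp(2*I*pi/3)   exp(2*I*pi/9)   exp(-2*I*pi/9)  exp(-2*I*pi/3)  exp(8*I*pi/9)   exp(4*I*pi/9) 
  chi_8          1             exp(-2*I*pi/9)  exp(-4*I*pi/9)  exp(-2*I*pi/3)  exp(-8*I*pi/9)  exp(8*I*pi/9)   exp(2*I*pi/3)   exp(4*I*pi/9)   exp(2*I*pi/9) 

Spot check: chi_0(7) = zeta_9^(0*7) = zeta_9^0 = 1.

Details: Z/9Z is abelian, so all 9 irreducible complex representations are 1-dimensional. They are given by chi_k(m) = zeta_9^(k*m) for k = 0,...,8. Row orthogonality: sum_m chi_k(m) conj(chi_l(m)) = 9 * [k = l].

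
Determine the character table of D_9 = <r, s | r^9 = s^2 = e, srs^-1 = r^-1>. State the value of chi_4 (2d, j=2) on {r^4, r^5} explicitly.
Conjugacy classes: {e} of size 1, {r^1, r^8} of size 2, {r^2, r^7} of size 2, {r^3, r^6} of size 2, {r^4, r^5} of size 2, {s, sr, ..., sr^8} of size 9.
Character table:
  irrep \ class              {e} (size 1)  {r^1, r^8} (size 2)  {r^2, r^7} (size 2)  {r^3, r^6} (size 2)  {r^4, r^5} (size 2)  {s, sr, ..., sr^8} (size 9)
  chi_1 (triv)               1             1                    1                    1                    1                    1                          
  chi_2 (sign: r->1, s->-1)  1             1                    1                    1                    1                    -1                         
  chi_3 (2d, j=1)            2             2*cos(2*pi/9)        2*cos(4*pi/9)        -1                   -2*cos(pi/9)         0                          
  chi_4 (2d, j=2)            2             2*cos(4*pi/9)        -2*cos(pi/9)         -1                   2*cos(2*pi/9)        0                          
  chi_5 (2d, j=3)            2             -1                   -1                   2                    -1                   0                          
  chi_6 (2d, j=4)            2             -2*cos(pi/9)         2*cos(2*pi/9)        -1                   2*cos(4*pi/9)        0                          

Spot check: chi_4 (2d, j=2) on {r^4, r^5} = 2*cos(2*pi/9).

Working: D_9 has order 2*9 = 18 with 6 conjugacy classes, hence 6 irreducibles. Sum of squared dims 1 + 1 + 4 + 4 + 4 + 4 = 18 = |G|. Linear characters come from the abelianisation; the 2-dimensional irreps have character r^k -> 2*cos(2*pi*j*k/9), reflections -> 0.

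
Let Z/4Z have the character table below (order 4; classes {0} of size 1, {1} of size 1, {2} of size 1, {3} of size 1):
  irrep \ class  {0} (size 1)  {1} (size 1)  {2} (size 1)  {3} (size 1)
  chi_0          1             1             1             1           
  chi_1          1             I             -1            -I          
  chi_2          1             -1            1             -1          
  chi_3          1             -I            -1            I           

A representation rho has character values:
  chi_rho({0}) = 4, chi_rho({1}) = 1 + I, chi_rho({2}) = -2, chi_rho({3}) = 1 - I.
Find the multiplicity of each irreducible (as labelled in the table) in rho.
Multiplicities: chi_0: 1, chi_1: 2, chi_2: 0, chi_3: 1.

Argument: Use <chi_rho, chi> = (1/|G|) sum_C |C| * chi_rho(C) * conj(chi(C)) with |G| = 4 for each irreducible chi in the table:
  <chi_rho, chi_0> = (1/4)[1*(4)*conj(1) + 1*(1 + I)*conj(1) + 1*(-2)*conj(1) + 1*(1 - I)*conj(1)]
      = (1/4)[(4) + (1 + I) + (-2) + (1 - I)] = 4/4 = 1
  <chi_rho, chi_1> = (1/4)[1*(4)*conj(1) + 1*(1 + I)*conj(I) + 1*(-2)*conj(-1) + 1*(1 - I)*conj(-I)]
      = (1/4)[(4) + (1 - I) + (2) + (1 + I)] = 8/4 = 2
  <chi_rho, chi_2> = (1/4)[1*(4)*conj(1) + 1*(1 + I)*conj(-1) + 1*(-2)*conj(1) + 1*(1 - I)*conj(-1)]
      = (1/4)[(4) + (-1 - I) + (-2) + (-1 + I)] = 0/4 = 0
  <chi_rho, chi_3> = (1/4)[1*(4)*conj(1) + 1*(1 + I)*conj(-I) + 1*(-2)*conj(-1) + 1*(1 - I)*conj(I)]
      = (1/4)[(4) + (-1 + I) + (2) + (-1 - I)] = 4/4 = 1
(Exp terms are combined using exp(i*s)*conj(exp(i*t)) = exp(i*(s-t)), and sums of them are collapsed using the identity that for every m > 1 the m distinct m-th roots of unity sum to 0, e.g. 1 + exp(2*I*pi/3) + exp(-2*I*pi/3) = 0.)
Dimension check: dim(rho) = sum (mult * dim) = 1*1 + 2*1 + 0*1 + 1*1 = 4 = chi_rho(e) = 4.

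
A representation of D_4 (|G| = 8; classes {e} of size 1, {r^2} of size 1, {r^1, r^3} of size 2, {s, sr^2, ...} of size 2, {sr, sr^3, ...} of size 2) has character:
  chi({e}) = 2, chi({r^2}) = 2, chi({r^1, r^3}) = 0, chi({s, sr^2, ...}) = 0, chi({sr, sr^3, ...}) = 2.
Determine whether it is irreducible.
Not irreducible (reducible): <chi, chi> = 2 > 1.

Proof sketch: <chi, chi> = (1/|G|) sum_C |C| * |chi(C)|^2 = (1/8)[1*|2|^2 + 1*|2|^2 + 2*|0|^2 + 2*|0|^2 + 2*|2|^2]
  = (1/8)[(4) + (4) + (0) + (0) + (8)] = 16/8 = 2.
A character is irreducible iff <chi, chi> = 1, so this representation is reducible.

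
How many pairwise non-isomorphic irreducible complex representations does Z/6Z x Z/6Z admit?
36

Argument: The number of irreducible complex representations of a finite group equals its number of conjugacy classes. Z/6Z x Z/6Z is abelian of order 36, so every element is its own conjugacy class: 36 classes, so Z/6Z x Z/6Z (order 36) has exactly 36 irreducible complex representations.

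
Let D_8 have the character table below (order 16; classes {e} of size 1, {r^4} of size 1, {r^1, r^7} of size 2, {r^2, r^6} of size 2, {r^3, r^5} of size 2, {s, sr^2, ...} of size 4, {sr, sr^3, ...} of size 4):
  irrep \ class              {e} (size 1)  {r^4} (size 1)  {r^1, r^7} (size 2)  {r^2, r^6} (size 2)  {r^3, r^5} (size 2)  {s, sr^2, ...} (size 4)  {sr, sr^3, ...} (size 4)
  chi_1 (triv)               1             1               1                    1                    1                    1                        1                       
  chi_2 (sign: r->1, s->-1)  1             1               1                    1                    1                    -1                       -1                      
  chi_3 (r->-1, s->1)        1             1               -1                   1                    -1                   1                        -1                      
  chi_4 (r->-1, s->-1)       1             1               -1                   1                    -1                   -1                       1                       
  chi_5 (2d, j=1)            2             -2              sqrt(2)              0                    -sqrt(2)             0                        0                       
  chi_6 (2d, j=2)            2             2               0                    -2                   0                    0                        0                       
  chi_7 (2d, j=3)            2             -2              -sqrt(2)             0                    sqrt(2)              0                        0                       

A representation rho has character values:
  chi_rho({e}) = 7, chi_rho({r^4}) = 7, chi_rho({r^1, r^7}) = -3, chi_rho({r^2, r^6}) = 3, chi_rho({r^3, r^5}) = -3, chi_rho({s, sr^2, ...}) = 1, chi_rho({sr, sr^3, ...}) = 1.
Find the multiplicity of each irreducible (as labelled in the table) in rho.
Multiplicities: chi_1: 1, chi_2: 0, chi_3: 2, chi_4: 2, chi_5: 0, chi_6: 1, chi_7: 0.

Proof sketch: Use <chi_rho, chi> = (1/|G|) sum_C |C| * chi_rho(C) * conj(chi(C)) with |G| = 16 for each irreducible chi in the table:
  <chi_rho, chi_1> = (1/16)[1*(7)*conj(1) + 1*(7)*conj(1) + 2*(-3)*conj(1) + 2*(3)*conj(1) + 2*(-3)*conj(1) + 4*(1)*conj(1) + 4*(1)*conj(1)]
      = (1/16)[(7) + (7) + (-6) + (6) + (-6) + (4) + (4)] = 16/16 = 1
  <chi_rho, chi_2> = (1/16)[1*(7)*conj(1) + 1*(7)*conj(1) + 2*(-3)*conj(1) + 2*(3)*conj(1) + 2*(-3)*conj(1) + 4*(1)*conj(-1) + 4*(1)*conj(-1)]
      = (1/16)[(7) + (7) + (-6) + (6) + (-6) + (-4) + (-4)] = 0/16 = 0
  <chi_rho, chi_3> = (1/16)[1*(7)*conj(1) + 1*(7)*conj(1) + 2*(-3)*conj(-1) + 2*(3)*conj(1) + 2*(-3)*conj(-1) + 4*(1)*conj(1) + 4*(1)*conj(-1)]
      = (1/16)[(7) + (7) + (6) + (6) + (6) + (4) + (-4)] = 32/16 = 2
  <chi_rho, chi_4> = (1/16)[1*(7)*conj(1) + 1*(7)*conj(1) + 2*(-3)*conj(-1) + 2*(3)*conj(1) + 2*(-3)*conj(-1) + 4*(1)*conj(-1) + 4*(1)*conj(1)]
      = (1/16)[(7) + (7) + (6) + (6) + (6) + (-4) + (4)] = 32/16 = 2
  <chi_rho, chi_5> = (1/16)[1*(7)*conj(2) + 1*(7)*conj(-2) + 2*(-3)*conj(sqrt(2)) + 2*(3)*conj(0) + 2*(-3)*conj(-sqrt(2)) + 4*(1)*conj(0) + 4*(1)*conj(0)]
      = (1/16)[(14) + (-14) + (-6*sqrt(2)) + (0) + (6*sqrt(2)) + (0) + (0)] = 0/16 = 0
  <chi_rho, chi_6> = (1/16)[1*(7)*conj(2) + 1*(7)*conj(2) + 2*(-3)*conj(0) + 2*(3)*conj(-2) + 2*(-3)*conj(0) + 4*(1)*conj(0) + 4*(1)*conj(0)]
      = (1/16)[(14) + (14) + (0) + (-12) + (0) + (0) + (0)] = 16/16 = 1
  <chi_rho, chi_7> = (1/16)[1*(7)*conj(2) + 1*(7)*conj(-2) + 2*(-3)*conj(-sqrt(2)) + 2*(3)*conj(0) + 2*(-3)*conj(sqrt(2)) + 4*(1)*conj(0) + 4*(1)*conj(0)]
      = (1/16)[(14) + (-14) + (6*sqrt(2)) + (0) + (-6*sqrt(2)) + (0) + (0)] = 0/16 = 0
Dimension check: dim(rho) = sum (mult * dim) = 1*1 + 0*1 + 2*1 + 2*1 + 0*2 + 1*2 + 0*2 = 7 = chi_rho(e) = 7.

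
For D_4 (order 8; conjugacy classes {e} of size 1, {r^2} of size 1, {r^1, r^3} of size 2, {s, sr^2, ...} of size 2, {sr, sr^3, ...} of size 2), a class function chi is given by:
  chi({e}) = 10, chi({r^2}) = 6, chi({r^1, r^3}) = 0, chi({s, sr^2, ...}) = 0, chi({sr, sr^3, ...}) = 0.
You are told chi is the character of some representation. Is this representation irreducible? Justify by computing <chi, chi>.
Not irreducible (reducible): <chi, chi> = 17 > 1.

<chi, chi> = (1/|G|) sum_C |C| * |chi(C)|^2 = (1/8)[1*|10|^2 + 1*|6|^2 + 2*|0|^2 + 2*|0|^2 + 2*|0|^2]
  = (1/8)[(100) + (36) + (0) + (0) + (0)] = 136/8 = 17.
A character is irreducible iff <chi, chi> = 1, so this representation is reducible.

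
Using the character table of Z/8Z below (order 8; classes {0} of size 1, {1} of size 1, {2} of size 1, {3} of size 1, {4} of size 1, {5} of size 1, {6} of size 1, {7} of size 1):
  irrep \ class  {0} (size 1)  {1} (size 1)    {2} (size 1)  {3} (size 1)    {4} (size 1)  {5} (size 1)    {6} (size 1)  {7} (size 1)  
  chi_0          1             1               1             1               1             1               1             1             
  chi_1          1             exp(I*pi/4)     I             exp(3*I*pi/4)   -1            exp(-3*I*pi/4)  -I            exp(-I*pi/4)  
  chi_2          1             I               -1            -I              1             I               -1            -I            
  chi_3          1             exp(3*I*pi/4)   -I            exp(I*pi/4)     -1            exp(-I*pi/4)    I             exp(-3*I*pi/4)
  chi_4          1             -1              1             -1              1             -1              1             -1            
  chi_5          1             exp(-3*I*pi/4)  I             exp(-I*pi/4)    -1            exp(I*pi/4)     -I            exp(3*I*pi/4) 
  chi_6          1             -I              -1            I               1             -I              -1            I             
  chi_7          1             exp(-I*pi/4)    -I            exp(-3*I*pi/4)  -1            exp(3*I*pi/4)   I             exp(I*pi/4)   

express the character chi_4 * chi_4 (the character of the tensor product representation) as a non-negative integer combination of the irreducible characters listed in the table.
chi_4 tensor chi_4 = chi_0 (all other irreducibles have multiplicity 0).

The character of a tensor product is the pointwise product (chi_4 * chi_4)(C) = chi_4(C) * chi_4(C):
  {0}: (1)*(1), {1}: (-1)*(-1), {2}: (1)*(1), {3}: (-1)*(-1), {4}: (1)*(1), {5}: (-1)*(-1), {6}: (1)*(1), {7}: (-1)*(-1)
so (chi_4 * chi_4) takes values
  {0} -> 1, {1} -> 1, {2} -> 1, {3} -> 1, {4} -> 1, {5} -> 1, {6} -> 1, {7} -> 1.
Now take the inner product of this character with each irreducible chi from the table, <chi_4*chi_4, chi> = (1/8) sum_C |C| (chi_4*chi_4)(C) conj(chi(C)):
  <chi_4*chi_4, chi_0> = (1/8)[1*(1)*conj(1) + 1*(1)*conj(1) + 1*(1)*conj(1) + 1*(1)*conj(1) + 1*(1)*conj(1) + 1*(1)*conj(1) + 1*(1)*conj(1) + 1*(1)*conj(1)]
      = (1/8)[(1) + (1) + (1) + (1) + (1) + (1) + (1) + (1)] = 8/8 = 1
  <chi_4*chi_4, chi_1> = (1/8)[1*(1)*conj(1) + 1*(1)*conj(exp(I*pi/4)) + 1*(1)*conj(I) + 1*(1)*conj(exp(3*I*pi/4)) + 1*(1)*conj(-1) + 1*(1)*conj(exp(-3*I*pi/4)) + 1*(1)*conj(-I) + 1*(1)*conj(exp(-I*pi/4))]
      = (1/8)[(1) + (exp(-I*pi/4)) + (-I) + (exp(-3*I*pi/4)) + (-1) + (exp(3*I*pi/4)) + (I) + (exp(I*pi/4))] = 0/8 = 0
  <chi_4*chi_4, chi_2> = (1/8)[1*(1)*conj(1) + 1*(1)*conj(I) + 1*(1)*conj(-1) + 1*(1)*conj(-I) + 1*(1)*conj(1) + 1*(1)*conj(I) + 1*(1)*conj(-1) + 1*(1)*conj(-I)]
      = (1/8)[(1) + (-I) + (-1) + (I) + (1) + (-I) + (-1) + (I)] = 0/8 = 0
  <chi_4*chi_4, chi_3> = (1/8)[1*(1)*conj(1) + 1*(1)*conj(exp(3*I*pi/4)) + 1*(1)*conj(-I) + 1*(1)*conj(exp(I*pi/4)) + 1*(1)*conj(-1) + 1*(1)*conj(exp(-I*pi/4)) + 1*(1)*conj(I) + 1*(1)*conj(exp(-3*I*pi/4))]
      = (1/8)[(1) + (exp(-3*I*pi/4)) + (I) + (exp(-I*pi/4)) + (-1) + (exp(I*pi/4)) + (-I) + (exp(3*I*pi/4))] = 0/8 = 0
  <chi_4*chi_4, chi_4> = (1/8)[1*(1)*conj(1) + 1*(1)*conj(-1) + 1*(1)*conj(1) + 1*(1)*conj(-1) + 1*(1)*conj(1) + 1*(1)*conj(-1) + 1*(1)*conj(1) + 1*(1)*conj(-1)]
      = (1/8)[(1) + (-1) + (1) + (-1) + (1) + (-1) + (1) + (-1)] = 0/8 = 0
  <chi_4*chi_4, chi_5> = (1/8)[1*(1)*conj(1) + 1*(1)*conj(exp(-3*I*pi/4)) + 1*(1)*conj(I) + 1*(1)*conj(exp(-I*pi/4)) + 1*(1)*conj(-1) + 1*(1)*conj(exp(I*pi/4)) + 1*(1)*conj(-I) + 1*(1)*conj(exp(3*I*pi/4))]
      = (1/8)[(1) + (exp(3*I*pi/4)) + (-I) + (exp(I*pi/4)) + (-1) + (exp(-I*pi/4)) + (I) + (exp(-3*I*pi/4))] = 0/8 = 0
  <chi_4*chi_4, chi_6> = (1/8)[1*(1)*conj(1) + 1*(1)*conj(-I) + 1*(1)*conj(-1) + 1*(1)*conj(I) + 1*(1)*conj(1) + 1*(1)*conj(-I) + 1*(1)*conj(-1) + 1*(1)*conj(I)]
      = (1/8)[(1) + (I) + (-1) + (-I) + (1) + (I) + (-1) + (-I)] = 0/8 = 0
  <chi_4*chi_4, chi_7> = (1/8)[1*(1)*conj(1) + 1*(1)*conj(exp(-I*pi/4)) + 1*(1)*conj(-I) + 1*(1)*conj(exp(-3*I*pi/4)) + 1*(1)*conj(-1) + 1*(1)*conj(exp(3*I*pi/4)) + 1*(1)*conj(I) + 1*(1)*conj(exp(I*pi/4))]
      = (1/8)[(1) + (exp(I*pi/4)) + (I) + (exp(3*I*pi/4)) + (-1) + (exp(-3*I*pi/4)) + (-I) + (exp(-I*pi/4))] = 0/8 = 0
(Exp terms are combined using exp(i*s)*conj(exp(i*t)) = exp(i*(s-t)), and sums of them are collapsed using the identity that for every m > 1 the m distinct m-th roots of unity sum to 0, e.g. 1 + exp(2*I*pi/3) + exp(-2*I*pi/3) = 0.)
Hence the multiplicities are chi_0: 1. Dimension check: dim(chi_4)*dim(chi_4) = 1*1 = 1 and sum (mult * dim) = 1*1 = 1.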